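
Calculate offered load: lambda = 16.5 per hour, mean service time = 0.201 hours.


Offered load a = lambda * E[S] = 16.5 * 0.201 = 3.32 Erlangs

3.32 Erlangs


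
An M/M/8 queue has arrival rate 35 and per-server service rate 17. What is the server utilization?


rho = lambda/(c*mu) = 35/(8*17) = 0.2574

0.2574


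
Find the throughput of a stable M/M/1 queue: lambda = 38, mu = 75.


For a stable queue (lambda < mu), throughput = lambda = 38 per hour

38 per hour


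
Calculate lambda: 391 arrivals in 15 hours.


lambda = total arrivals / time = 391 / 15 = 26.07 per hour

26.07 per hour


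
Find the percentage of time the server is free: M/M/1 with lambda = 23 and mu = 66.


Idle fraction = (1 - rho) * 100 = (1 - 23/66) * 100 = 65.2%

65.2%


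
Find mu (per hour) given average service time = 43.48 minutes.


mu = 60 / avg_service_time = 60 / 43.48 = 1.38 per hour

1.38 per hour


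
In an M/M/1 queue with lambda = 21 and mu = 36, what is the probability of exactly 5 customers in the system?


rho = 21/36; P(n) = (1-rho)*rho^n = (1-21/36)*(21/36)^5 = 0.0281

0.0281


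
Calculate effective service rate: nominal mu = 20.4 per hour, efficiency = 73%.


Effective rate = mu * efficiency = 20.4 * 0.73 = 14.89 per hour

14.89 per hour


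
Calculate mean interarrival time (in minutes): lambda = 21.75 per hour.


Mean interarrival time = 60/lambda = 60/21.75 = 2.76 minutes

2.76 minutes


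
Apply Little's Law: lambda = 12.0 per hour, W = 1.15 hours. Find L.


L = lambda * W = 12.0 * 1.15 = 13.8

13.8


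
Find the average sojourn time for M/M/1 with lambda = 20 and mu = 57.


W = 1/(mu - lambda) = 1/(57 - 20) = 0.027 hours

0.027 hours


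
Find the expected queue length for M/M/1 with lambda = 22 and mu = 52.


rho = 22/52; Lq = rho^2/(1-rho) = 0.31

0.31


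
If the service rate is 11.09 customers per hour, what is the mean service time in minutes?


Mean service time = 60/mu = 60/11.09 = 5.41 minutes

5.41 minutes


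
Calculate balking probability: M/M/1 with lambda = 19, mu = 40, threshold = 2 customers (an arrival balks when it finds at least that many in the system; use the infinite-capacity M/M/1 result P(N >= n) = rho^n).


P(N >= 2) = rho^2 = (19/40)^2 = 0.2256

0.2256


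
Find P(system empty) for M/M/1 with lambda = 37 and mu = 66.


P0 = 1 - rho = 1 - 37/66 = 0.4394

0.4394


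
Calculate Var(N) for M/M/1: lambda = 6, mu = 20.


rho = 6/20; Var(N) = rho/(1-rho)^2 = 0.61

0.61


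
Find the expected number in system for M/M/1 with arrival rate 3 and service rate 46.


rho = 3/46; L = rho/(1-rho) = 0.07

0.07


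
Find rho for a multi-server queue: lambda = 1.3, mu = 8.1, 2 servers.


rho = lambda / (c * mu) = 1.3 / (2 * 8.1) = 0.0802

0.0802


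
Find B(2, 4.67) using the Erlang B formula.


B(N,A) = (A^N/N!) / sum(A^k/k!, k=0..N) with N=2, A=4.67 = 0.6579

0.6579


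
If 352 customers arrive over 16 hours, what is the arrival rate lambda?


lambda = total arrivals / time = 352 / 16 = 22.0 per hour

22.0 per hour


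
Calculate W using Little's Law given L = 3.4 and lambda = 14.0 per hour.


W = L / lambda = 3.4 / 14.0 = 0.2429 hours

0.2429 hours


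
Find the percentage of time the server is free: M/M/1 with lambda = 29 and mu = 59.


Idle fraction = (1 - rho) * 100 = (1 - 29/59) * 100 = 50.8%

50.8%


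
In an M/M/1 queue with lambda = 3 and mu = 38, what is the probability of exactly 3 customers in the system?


rho = 3/38; P(n) = (1-rho)*rho^n = (1-3/38)*(3/38)^3 = 0.0005

0.0005


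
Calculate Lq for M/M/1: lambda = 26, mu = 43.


rho = 26/43; Lq = rho^2/(1-rho) = 0.92

0.92


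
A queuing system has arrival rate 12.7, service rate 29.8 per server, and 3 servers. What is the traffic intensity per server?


rho = lambda / (c * mu) = 12.7 / (3 * 29.8) = 0.1421

0.1421


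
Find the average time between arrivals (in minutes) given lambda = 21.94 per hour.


Mean interarrival time = 60/lambda = 60/21.94 = 2.73 minutes

2.73 minutes


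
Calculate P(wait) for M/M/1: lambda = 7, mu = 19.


P(wait) = rho = lambda/mu = 7/19 = 0.3684

0.3684


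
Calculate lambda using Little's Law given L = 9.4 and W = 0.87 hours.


lambda = L / W = 9.4 / 0.87 = 10.8 per hour

10.8 per hour


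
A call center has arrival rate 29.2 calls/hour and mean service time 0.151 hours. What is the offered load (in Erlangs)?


Offered load a = lambda * E[S] = 29.2 * 0.151 = 4.41 Erlangs

4.41 Erlangs


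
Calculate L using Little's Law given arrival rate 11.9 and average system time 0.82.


L = lambda * W = 11.9 * 0.82 = 9.76

9.76


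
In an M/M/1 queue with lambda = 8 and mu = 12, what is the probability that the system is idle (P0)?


P0 = 1 - rho = 1 - 8/12 = 0.3333

0.3333


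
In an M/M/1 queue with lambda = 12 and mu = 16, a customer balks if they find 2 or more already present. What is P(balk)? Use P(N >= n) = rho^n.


P(N >= 2) = rho^2 = (12/16)^2 = 0.5625

0.5625


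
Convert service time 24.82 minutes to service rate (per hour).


mu = 60 / avg_service_time = 60 / 24.82 = 2.42 per hour

2.42 per hour


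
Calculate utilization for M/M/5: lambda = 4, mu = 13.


rho = lambda/(c*mu) = 4/(5*13) = 0.0615

0.0615


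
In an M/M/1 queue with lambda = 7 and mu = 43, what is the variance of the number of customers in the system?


rho = 7/43; Var(N) = rho/(1-rho)^2 = 0.23

0.23


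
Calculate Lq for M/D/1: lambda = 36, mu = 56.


M/D/1: Lq = rho^2 / (2*(1-rho)) where rho = 36/56; Lq = 0.58

0.58


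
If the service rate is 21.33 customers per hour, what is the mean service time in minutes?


Mean service time = 60/mu = 60/21.33 = 2.81 minutes

2.81 minutes


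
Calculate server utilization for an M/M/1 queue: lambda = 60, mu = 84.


rho = lambda/mu = 60/84 = 0.7143

0.7143


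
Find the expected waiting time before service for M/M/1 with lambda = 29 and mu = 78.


rho = 29/78; Wq = rho/(mu - lambda) = 0.0076 hours

0.0076 hours


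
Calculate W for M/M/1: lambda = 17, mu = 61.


W = 1/(mu - lambda) = 1/(61 - 17) = 0.0227 hours

0.0227 hours


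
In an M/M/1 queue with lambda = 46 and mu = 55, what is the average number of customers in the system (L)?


rho = 46/55; L = rho/(1-rho) = 5.11

5.11


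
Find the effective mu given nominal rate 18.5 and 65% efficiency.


Effective rate = mu * efficiency = 18.5 * 0.65 = 12.03 per hour

12.03 per hour


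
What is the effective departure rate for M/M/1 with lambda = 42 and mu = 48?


For a stable queue (lambda < mu), throughput = lambda = 42 per hour

42 per hour


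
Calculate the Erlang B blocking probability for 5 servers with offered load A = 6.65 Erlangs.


B(N,A) = (A^N/N!) / sum(A^k/k!, k=0..N) with N=5, A=6.65 = 0.4034

0.4034


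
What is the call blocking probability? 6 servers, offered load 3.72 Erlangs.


B(N,A) = (A^N/N!) / sum(A^k/k!, k=0..N) with N=6, A=3.72 = 0.0973

0.0973


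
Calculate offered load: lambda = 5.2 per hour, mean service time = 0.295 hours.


Offered load a = lambda * E[S] = 5.2 * 0.295 = 1.53 Erlangs

1.53 Erlangs


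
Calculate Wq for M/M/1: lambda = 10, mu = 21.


rho = 10/21; Wq = rho/(mu - lambda) = 0.0433 hours

0.0433 hours


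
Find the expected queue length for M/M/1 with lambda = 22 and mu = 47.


rho = 22/47; Lq = rho^2/(1-rho) = 0.41

0.41


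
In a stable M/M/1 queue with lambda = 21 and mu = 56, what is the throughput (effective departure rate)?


For a stable queue (lambda < mu), throughput = lambda = 21 per hour

21 per hour


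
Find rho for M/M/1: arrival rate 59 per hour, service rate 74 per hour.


rho = lambda/mu = 59/74 = 0.7973

0.7973


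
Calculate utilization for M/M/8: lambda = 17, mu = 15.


rho = lambda/(c*mu) = 17/(8*15) = 0.1417

0.1417


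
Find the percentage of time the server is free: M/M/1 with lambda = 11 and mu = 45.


Idle fraction = (1 - rho) * 100 = (1 - 11/45) * 100 = 75.6%

75.6%


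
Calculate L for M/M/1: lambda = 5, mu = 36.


rho = 5/36; L = rho/(1-rho) = 0.16

0.16


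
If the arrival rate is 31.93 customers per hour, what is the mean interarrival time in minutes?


Mean interarrival time = 60/lambda = 60/31.93 = 1.88 minutes

1.88 minutes


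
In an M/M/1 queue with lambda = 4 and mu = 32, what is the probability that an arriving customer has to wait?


P(wait) = rho = lambda/mu = 4/32 = 0.125

0.125


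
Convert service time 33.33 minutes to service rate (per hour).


mu = 60 / avg_service_time = 60 / 33.33 = 1.8 per hour

1.8 per hour


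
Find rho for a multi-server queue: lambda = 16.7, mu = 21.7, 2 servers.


rho = lambda / (c * mu) = 16.7 / (2 * 21.7) = 0.3848

0.3848


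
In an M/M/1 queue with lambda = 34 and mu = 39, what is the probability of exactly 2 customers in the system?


rho = 34/39; P(n) = (1-rho)*rho^n = (1-34/39)*(34/39)^2 = 0.0974

0.0974


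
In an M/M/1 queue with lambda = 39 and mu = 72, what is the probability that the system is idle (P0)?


P0 = 1 - rho = 1 - 39/72 = 0.4583

0.4583


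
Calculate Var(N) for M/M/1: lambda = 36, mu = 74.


rho = 36/74; Var(N) = rho/(1-rho)^2 = 1.84

1.84


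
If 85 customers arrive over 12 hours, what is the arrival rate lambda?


lambda = total arrivals / time = 85 / 12 = 7.08 per hour

7.08 per hour


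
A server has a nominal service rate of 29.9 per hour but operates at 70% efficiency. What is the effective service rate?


Effective rate = mu * efficiency = 29.9 * 0.7 = 20.93 per hour

20.93 per hour


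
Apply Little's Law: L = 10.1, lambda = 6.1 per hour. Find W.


W = L / lambda = 10.1 / 6.1 = 1.6557 hours

1.6557 hours


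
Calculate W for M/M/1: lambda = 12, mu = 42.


W = 1/(mu - lambda) = 1/(42 - 12) = 0.0333 hours

0.0333 hours


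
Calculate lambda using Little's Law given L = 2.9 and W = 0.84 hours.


lambda = L / W = 2.9 / 0.84 = 3.45 per hour

3.45 per hour


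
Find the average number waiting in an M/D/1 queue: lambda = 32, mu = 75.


M/D/1: Lq = rho^2 / (2*(1-rho)) where rho = 32/75; Lq = 0.16

0.16


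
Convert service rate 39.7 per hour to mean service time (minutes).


Mean service time = 60/mu = 60/39.7 = 1.51 minutes

1.51 minutes


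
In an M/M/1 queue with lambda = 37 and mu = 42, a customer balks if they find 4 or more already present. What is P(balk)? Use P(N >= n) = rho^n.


P(N >= 4) = rho^4 = (37/42)^4 = 0.6023

0.6023


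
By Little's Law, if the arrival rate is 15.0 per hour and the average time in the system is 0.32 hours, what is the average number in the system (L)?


L = lambda * W = 15.0 * 0.32 = 4.8

4.8


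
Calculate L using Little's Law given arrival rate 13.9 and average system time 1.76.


L = lambda * W = 13.9 * 1.76 = 24.46

24.46


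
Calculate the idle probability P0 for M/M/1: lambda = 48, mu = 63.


P0 = 1 - rho = 1 - 48/63 = 0.2381

0.2381


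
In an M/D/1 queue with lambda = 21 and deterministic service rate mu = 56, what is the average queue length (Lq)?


M/D/1: Lq = rho^2 / (2*(1-rho)) where rho = 21/56; Lq = 0.11

0.11


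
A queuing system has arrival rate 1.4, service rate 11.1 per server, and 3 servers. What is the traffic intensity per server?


rho = lambda / (c * mu) = 1.4 / (3 * 11.1) = 0.042

0.042


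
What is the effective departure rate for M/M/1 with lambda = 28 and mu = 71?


For a stable queue (lambda < mu), throughput = lambda = 28 per hour

28 per hour


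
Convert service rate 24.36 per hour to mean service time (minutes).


Mean service time = 60/mu = 60/24.36 = 2.46 minutes

2.46 minutes


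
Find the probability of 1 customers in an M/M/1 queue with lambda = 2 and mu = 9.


rho = 2/9; P(n) = (1-rho)*rho^n = (1-2/9)*(2/9)^1 = 0.1728

0.1728


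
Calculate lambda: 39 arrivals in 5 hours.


lambda = total arrivals / time = 39 / 5 = 7.8 per hour

7.8 per hour


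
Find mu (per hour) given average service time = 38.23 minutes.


mu = 60 / avg_service_time = 60 / 38.23 = 1.57 per hour

1.57 per hour


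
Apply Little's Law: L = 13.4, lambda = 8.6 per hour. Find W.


W = L / lambda = 13.4 / 8.6 = 1.5581 hours

1.5581 hours


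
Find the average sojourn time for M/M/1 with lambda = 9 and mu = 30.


W = 1/(mu - lambda) = 1/(30 - 9) = 0.0476 hours

0.0476 hours


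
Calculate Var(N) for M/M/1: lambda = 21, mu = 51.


rho = 21/51; Var(N) = rho/(1-rho)^2 = 1.19

1.19


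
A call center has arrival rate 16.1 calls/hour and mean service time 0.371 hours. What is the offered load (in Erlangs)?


Offered load a = lambda * E[S] = 16.1 * 0.371 = 5.97 Erlangs

5.97 Erlangs


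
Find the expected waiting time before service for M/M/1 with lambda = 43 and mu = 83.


rho = 43/83; Wq = rho/(mu - lambda) = 0.013 hours

0.013 hours


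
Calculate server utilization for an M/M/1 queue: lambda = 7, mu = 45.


rho = lambda/mu = 7/45 = 0.1556

0.1556


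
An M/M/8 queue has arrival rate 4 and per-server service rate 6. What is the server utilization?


rho = lambda/(c*mu) = 4/(8*6) = 0.0833

0.0833


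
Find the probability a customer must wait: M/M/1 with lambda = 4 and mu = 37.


P(wait) = rho = lambda/mu = 4/37 = 0.1081

0.1081


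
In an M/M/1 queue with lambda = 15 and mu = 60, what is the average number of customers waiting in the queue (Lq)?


rho = 15/60; Lq = rho^2/(1-rho) = 0.08

0.08


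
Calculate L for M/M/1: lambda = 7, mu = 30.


rho = 7/30; L = rho/(1-rho) = 0.3

0.3


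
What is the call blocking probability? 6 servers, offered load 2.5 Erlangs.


B(N,A) = (A^N/N!) / sum(A^k/k!, k=0..N) with N=6, A=2.5 = 0.0282

0.0282


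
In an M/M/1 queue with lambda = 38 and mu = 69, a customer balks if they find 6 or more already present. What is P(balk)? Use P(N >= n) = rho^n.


P(N >= 6) = rho^6 = (38/69)^6 = 0.0279

0.0279


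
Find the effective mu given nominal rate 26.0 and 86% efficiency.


Effective rate = mu * efficiency = 26.0 * 0.86 = 22.36 per hour

22.36 per hour


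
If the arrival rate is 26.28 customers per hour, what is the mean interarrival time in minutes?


Mean interarrival time = 60/lambda = 60/26.28 = 2.28 minutes

2.28 minutes


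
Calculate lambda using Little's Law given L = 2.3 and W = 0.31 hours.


lambda = L / W = 2.3 / 0.31 = 7.42 per hour

7.42 per hour


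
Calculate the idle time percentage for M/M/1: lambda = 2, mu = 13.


Idle fraction = (1 - rho) * 100 = (1 - 2/13) * 100 = 84.6%

84.6%


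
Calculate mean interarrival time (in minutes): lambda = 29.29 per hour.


Mean interarrival time = 60/lambda = 60/29.29 = 2.05 minutes

2.05 minutes


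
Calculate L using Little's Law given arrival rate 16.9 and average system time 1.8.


L = lambda * W = 16.9 * 1.8 = 30.42

30.42


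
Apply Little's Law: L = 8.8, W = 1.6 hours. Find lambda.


lambda = L / W = 8.8 / 1.6 = 5.5 per hour

5.5 per hour


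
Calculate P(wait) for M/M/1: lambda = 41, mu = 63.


P(wait) = rho = lambda/mu = 41/63 = 0.6508

0.6508


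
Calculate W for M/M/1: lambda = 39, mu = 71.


W = 1/(mu - lambda) = 1/(71 - 39) = 0.0313 hours

0.0313 hours


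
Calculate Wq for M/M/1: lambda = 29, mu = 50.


rho = 29/50; Wq = rho/(mu - lambda) = 0.0276 hours

0.0276 hours


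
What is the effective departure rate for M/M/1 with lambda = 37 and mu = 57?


For a stable queue (lambda < mu), throughput = lambda = 37 per hour

37 per hour


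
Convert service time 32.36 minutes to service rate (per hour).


mu = 60 / avg_service_time = 60 / 32.36 = 1.85 per hour

1.85 per hour


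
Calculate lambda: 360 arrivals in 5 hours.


lambda = total arrivals / time = 360 / 5 = 72.0 per hour

72.0 per hour


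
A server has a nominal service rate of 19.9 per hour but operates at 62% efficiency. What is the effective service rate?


Effective rate = mu * efficiency = 19.9 * 0.62 = 12.34 per hour

12.34 per hour


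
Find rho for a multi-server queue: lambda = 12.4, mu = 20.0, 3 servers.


rho = lambda / (c * mu) = 12.4 / (3 * 20.0) = 0.2067

0.2067


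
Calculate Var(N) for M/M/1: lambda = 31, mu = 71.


rho = 31/71; Var(N) = rho/(1-rho)^2 = 1.38

1.38


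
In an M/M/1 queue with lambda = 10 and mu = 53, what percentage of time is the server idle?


Idle fraction = (1 - rho) * 100 = (1 - 10/53) * 100 = 81.1%

81.1%


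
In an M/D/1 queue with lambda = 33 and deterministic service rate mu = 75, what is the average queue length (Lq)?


M/D/1: Lq = rho^2 / (2*(1-rho)) where rho = 33/75; Lq = 0.17

0.17


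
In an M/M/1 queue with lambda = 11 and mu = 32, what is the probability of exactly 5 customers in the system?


rho = 11/32; P(n) = (1-rho)*rho^n = (1-11/32)*(11/32)^5 = 0.0031

0.0031


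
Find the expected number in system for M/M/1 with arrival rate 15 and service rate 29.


rho = 15/29; L = rho/(1-rho) = 1.07

1.07


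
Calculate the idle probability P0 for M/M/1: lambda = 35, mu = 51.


P0 = 1 - rho = 1 - 35/51 = 0.3137

0.3137


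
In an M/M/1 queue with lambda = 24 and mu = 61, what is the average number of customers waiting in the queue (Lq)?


rho = 24/61; Lq = rho^2/(1-rho) = 0.26

0.26


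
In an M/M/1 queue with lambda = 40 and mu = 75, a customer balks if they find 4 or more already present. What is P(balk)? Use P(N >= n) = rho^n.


P(N >= 4) = rho^4 = (40/75)^4 = 0.0809

0.0809


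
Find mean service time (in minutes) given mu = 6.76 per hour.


Mean service time = 60/mu = 60/6.76 = 8.88 minutes

8.88 minutes


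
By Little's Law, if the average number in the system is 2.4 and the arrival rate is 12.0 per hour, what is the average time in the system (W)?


W = L / lambda = 2.4 / 12.0 = 0.2 hours

0.2 hours


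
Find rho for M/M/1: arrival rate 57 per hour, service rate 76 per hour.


rho = lambda/mu = 57/76 = 0.75

0.75


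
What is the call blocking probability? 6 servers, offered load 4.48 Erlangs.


B(N,A) = (A^N/N!) / sum(A^k/k!, k=0..N) with N=6, A=4.48 = 0.1527

0.1527


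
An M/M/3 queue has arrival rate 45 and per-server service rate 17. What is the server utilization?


rho = lambda/(c*mu) = 45/(3*17) = 0.8824

0.8824


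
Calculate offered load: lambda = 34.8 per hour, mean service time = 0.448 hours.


Offered load a = lambda * E[S] = 34.8 * 0.448 = 15.59 Erlangs

15.59 Erlangs


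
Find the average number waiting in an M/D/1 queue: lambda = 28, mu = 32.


M/D/1: Lq = rho^2 / (2*(1-rho)) where rho = 28/32; Lq = 3.06

3.06


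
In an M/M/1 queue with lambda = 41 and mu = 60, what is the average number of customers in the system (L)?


rho = 41/60; L = rho/(1-rho) = 2.16

2.16


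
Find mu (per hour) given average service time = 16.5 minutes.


mu = 60 / avg_service_time = 60 / 16.5 = 3.64 per hour

3.64 per hour


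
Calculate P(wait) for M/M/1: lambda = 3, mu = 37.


P(wait) = rho = lambda/mu = 3/37 = 0.0811

0.0811


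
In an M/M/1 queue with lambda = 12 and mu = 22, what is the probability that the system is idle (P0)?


P0 = 1 - rho = 1 - 12/22 = 0.4545

0.4545


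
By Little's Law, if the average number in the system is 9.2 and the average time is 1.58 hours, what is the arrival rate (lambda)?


lambda = L / W = 9.2 / 1.58 = 5.82 per hour

5.82 per hour


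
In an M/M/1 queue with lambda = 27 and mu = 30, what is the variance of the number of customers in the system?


rho = 27/30; Var(N) = rho/(1-rho)^2 = 90.0

90.0


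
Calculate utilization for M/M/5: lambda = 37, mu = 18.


rho = lambda/(c*mu) = 37/(5*18) = 0.4111

0.4111


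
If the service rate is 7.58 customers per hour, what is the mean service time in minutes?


Mean service time = 60/mu = 60/7.58 = 7.92 minutes

7.92 minutes


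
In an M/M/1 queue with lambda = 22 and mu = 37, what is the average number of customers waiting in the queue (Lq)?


rho = 22/37; Lq = rho^2/(1-rho) = 0.87

0.87


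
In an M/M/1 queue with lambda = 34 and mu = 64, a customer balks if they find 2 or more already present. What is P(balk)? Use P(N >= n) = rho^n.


P(N >= 2) = rho^2 = (34/64)^2 = 0.2822

0.2822


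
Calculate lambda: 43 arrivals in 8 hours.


lambda = total arrivals / time = 43 / 8 = 5.38 per hour

5.38 per hour


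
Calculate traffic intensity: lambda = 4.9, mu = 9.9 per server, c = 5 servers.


rho = lambda / (c * mu) = 4.9 / (5 * 9.9) = 0.099

0.099


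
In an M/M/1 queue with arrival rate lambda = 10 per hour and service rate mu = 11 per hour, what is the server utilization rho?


rho = lambda/mu = 10/11 = 0.9091

0.9091


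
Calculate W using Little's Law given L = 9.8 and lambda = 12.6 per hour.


W = L / lambda = 9.8 / 12.6 = 0.7778 hours

0.7778 hours


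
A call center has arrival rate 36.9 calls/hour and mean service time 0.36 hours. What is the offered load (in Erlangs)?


Offered load a = lambda * E[S] = 36.9 * 0.36 = 13.28 Erlangs

13.28 Erlangs


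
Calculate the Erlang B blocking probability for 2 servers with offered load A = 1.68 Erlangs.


B(N,A) = (A^N/N!) / sum(A^k/k!, k=0..N) with N=2, A=1.68 = 0.3449

0.3449


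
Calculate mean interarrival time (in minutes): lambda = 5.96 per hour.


Mean interarrival time = 60/lambda = 60/5.96 = 10.07 minutes

10.07 minutes


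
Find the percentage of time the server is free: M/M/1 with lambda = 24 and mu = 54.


Idle fraction = (1 - rho) * 100 = (1 - 24/54) * 100 = 55.6%

55.6%


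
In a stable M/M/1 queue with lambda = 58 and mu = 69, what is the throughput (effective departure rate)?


For a stable queue (lambda < mu), throughput = lambda = 58 per hour

58 per hour


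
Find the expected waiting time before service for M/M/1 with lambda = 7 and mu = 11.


rho = 7/11; Wq = rho/(mu - lambda) = 0.1591 hours

0.1591 hours


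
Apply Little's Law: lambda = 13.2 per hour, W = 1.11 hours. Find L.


L = lambda * W = 13.2 * 1.11 = 14.65

14.65


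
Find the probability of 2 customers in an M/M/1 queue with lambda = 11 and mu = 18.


rho = 11/18; P(n) = (1-rho)*rho^n = (1-11/18)*(11/18)^2 = 0.1452

0.1452


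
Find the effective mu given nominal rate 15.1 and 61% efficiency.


Effective rate = mu * efficiency = 15.1 * 0.61 = 9.21 per hour

9.21 per hour


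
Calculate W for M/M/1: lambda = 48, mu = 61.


W = 1/(mu - lambda) = 1/(61 - 48) = 0.0769 hours

0.0769 hours


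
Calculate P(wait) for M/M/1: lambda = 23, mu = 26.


P(wait) = rho = lambda/mu = 23/26 = 0.8846

0.8846


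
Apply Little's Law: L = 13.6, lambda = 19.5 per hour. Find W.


W = L / lambda = 13.6 / 19.5 = 0.6974 hours

0.6974 hours


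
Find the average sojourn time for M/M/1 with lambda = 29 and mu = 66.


W = 1/(mu - lambda) = 1/(66 - 29) = 0.027 hours

0.027 hours


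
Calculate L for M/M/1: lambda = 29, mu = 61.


rho = 29/61; L = rho/(1-rho) = 0.91

0.91


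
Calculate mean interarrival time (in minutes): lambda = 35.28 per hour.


Mean interarrival time = 60/lambda = 60/35.28 = 1.7 minutes

1.7 minutes


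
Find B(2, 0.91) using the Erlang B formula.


B(N,A) = (A^N/N!) / sum(A^k/k!, k=0..N) with N=2, A=0.91 = 0.1782

0.1782


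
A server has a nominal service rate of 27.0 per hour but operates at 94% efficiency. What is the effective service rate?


Effective rate = mu * efficiency = 27.0 * 0.94 = 25.38 per hour

25.38 per hour


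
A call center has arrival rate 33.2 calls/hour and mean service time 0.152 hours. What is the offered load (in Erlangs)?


Offered load a = lambda * E[S] = 33.2 * 0.152 = 5.05 Erlangs

5.05 Erlangs


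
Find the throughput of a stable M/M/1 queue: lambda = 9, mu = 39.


For a stable queue (lambda < mu), throughput = lambda = 9 per hour

9 per hour


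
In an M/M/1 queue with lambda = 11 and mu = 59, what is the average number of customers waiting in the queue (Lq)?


rho = 11/59; Lq = rho^2/(1-rho) = 0.04

0.04


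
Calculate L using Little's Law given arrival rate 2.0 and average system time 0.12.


L = lambda * W = 2.0 * 0.12 = 0.24

0.24


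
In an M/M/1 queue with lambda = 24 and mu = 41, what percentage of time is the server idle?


Idle fraction = (1 - rho) * 100 = (1 - 24/41) * 100 = 41.5%

41.5%


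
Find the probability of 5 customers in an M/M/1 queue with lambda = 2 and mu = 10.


rho = 2/10; P(n) = (1-rho)*rho^n = (1-2/10)*(2/10)^5 = 0.0003

0.0003


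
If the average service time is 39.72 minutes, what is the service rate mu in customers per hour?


mu = 60 / avg_service_time = 60 / 39.72 = 1.51 per hour

1.51 per hour


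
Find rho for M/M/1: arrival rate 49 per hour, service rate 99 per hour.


rho = lambda/mu = 49/99 = 0.4949

0.4949


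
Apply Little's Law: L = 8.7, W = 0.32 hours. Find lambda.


lambda = L / W = 8.7 / 0.32 = 27.19 per hour

27.19 per hour


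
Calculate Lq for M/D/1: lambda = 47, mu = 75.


M/D/1: Lq = rho^2 / (2*(1-rho)) where rho = 47/75; Lq = 0.53

0.53


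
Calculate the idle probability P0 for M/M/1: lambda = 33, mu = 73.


P0 = 1 - rho = 1 - 33/73 = 0.5479

0.5479


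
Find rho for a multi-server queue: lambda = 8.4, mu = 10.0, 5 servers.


rho = lambda / (c * mu) = 8.4 / (5 * 10.0) = 0.168

0.168


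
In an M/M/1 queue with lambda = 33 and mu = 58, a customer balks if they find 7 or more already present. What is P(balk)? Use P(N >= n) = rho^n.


P(N >= 7) = rho^7 = (33/58)^7 = 0.0193

0.0193


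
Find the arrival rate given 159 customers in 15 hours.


lambda = total arrivals / time = 159 / 15 = 10.6 per hour

10.6 per hour


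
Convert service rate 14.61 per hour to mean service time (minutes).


Mean service time = 60/mu = 60/14.61 = 4.11 minutes

4.11 minutes


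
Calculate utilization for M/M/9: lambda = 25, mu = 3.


rho = lambda/(c*mu) = 25/(9*3) = 0.9259

0.9259


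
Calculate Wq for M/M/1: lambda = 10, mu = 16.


rho = 10/16; Wq = rho/(mu - lambda) = 0.1042 hours

0.1042 hours


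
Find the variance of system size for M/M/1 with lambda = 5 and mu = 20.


rho = 5/20; Var(N) = rho/(1-rho)^2 = 0.44

0.44


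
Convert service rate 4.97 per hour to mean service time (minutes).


Mean service time = 60/mu = 60/4.97 = 12.07 minutes

12.07 minutes


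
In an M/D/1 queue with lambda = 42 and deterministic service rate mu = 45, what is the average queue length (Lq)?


M/D/1: Lq = rho^2 / (2*(1-rho)) where rho = 42/45; Lq = 6.53

6.53


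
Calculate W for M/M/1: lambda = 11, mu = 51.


W = 1/(mu - lambda) = 1/(51 - 11) = 0.025 hours

0.025 hours


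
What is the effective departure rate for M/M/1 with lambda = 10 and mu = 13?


For a stable queue (lambda < mu), throughput = lambda = 10 per hour

10 per hour


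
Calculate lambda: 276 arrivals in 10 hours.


lambda = total arrivals / time = 276 / 10 = 27.6 per hour

27.6 per hour


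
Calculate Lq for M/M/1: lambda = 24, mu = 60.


rho = 24/60; Lq = rho^2/(1-rho) = 0.27

0.27


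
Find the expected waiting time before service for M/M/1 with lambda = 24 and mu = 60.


rho = 24/60; Wq = rho/(mu - lambda) = 0.0111 hours

0.0111 hours


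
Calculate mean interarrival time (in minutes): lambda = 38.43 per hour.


Mean interarrival time = 60/lambda = 60/38.43 = 1.56 minutes

1.56 minutes


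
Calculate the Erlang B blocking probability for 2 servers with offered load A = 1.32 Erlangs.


B(N,A) = (A^N/N!) / sum(A^k/k!, k=0..N) with N=2, A=1.32 = 0.273

0.273


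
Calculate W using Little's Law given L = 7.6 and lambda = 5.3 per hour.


W = L / lambda = 7.6 / 5.3 = 1.434 hours

1.434 hours


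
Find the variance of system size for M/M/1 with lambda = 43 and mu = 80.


rho = 43/80; Var(N) = rho/(1-rho)^2 = 2.51

2.51


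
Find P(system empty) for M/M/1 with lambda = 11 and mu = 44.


P0 = 1 - rho = 1 - 11/44 = 0.75

0.75


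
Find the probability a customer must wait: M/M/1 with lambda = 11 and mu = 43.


P(wait) = rho = lambda/mu = 11/43 = 0.2558

0.2558


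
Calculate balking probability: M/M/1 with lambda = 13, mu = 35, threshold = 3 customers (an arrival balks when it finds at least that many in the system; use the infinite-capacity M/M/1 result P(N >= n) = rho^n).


P(N >= 3) = rho^3 = (13/35)^3 = 0.0512

0.0512


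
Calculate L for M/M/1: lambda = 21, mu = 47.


rho = 21/47; L = rho/(1-rho) = 0.81

0.81


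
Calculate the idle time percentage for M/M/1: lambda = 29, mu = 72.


Idle fraction = (1 - rho) * 100 = (1 - 29/72) * 100 = 59.7%

59.7%


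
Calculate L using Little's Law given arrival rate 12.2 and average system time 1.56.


L = lambda * W = 12.2 * 1.56 = 19.03

19.03


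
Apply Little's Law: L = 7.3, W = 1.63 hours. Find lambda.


lambda = L / W = 7.3 / 1.63 = 4.48 per hour

4.48 per hour


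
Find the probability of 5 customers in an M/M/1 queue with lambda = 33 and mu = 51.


rho = 33/51; P(n) = (1-rho)*rho^n = (1-33/51)*(33/51)^5 = 0.04

0.04


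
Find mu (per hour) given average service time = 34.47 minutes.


mu = 60 / avg_service_time = 60 / 34.47 = 1.74 per hour

1.74 per hour


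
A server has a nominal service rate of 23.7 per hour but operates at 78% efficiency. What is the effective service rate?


Effective rate = mu * efficiency = 23.7 * 0.78 = 18.49 per hour

18.49 per hour


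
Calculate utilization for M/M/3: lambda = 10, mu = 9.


rho = lambda/(c*mu) = 10/(3*9) = 0.3704

0.3704


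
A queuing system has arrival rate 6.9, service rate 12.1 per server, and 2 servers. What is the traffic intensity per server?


rho = lambda / (c * mu) = 6.9 / (2 * 12.1) = 0.2851

0.2851


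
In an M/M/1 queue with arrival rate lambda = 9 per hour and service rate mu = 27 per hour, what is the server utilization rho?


rho = lambda/mu = 9/27 = 0.3333

0.3333


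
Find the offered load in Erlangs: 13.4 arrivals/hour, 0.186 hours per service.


Offered load a = lambda * E[S] = 13.4 * 0.186 = 2.49 Erlangs

2.49 Erlangs


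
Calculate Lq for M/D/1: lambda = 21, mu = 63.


M/D/1: Lq = rho^2 / (2*(1-rho)) where rho = 21/63; Lq = 0.08

0.08


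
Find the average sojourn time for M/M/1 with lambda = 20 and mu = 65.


W = 1/(mu - lambda) = 1/(65 - 20) = 0.0222 hours

0.0222 hours


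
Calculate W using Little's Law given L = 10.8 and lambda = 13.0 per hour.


W = L / lambda = 10.8 / 13.0 = 0.8308 hours

0.8308 hours


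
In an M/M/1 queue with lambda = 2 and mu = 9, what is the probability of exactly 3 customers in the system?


rho = 2/9; P(n) = (1-rho)*rho^n = (1-2/9)*(2/9)^3 = 0.0085

0.0085


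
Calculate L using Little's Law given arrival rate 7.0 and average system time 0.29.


L = lambda * W = 7.0 * 0.29 = 2.03

2.03


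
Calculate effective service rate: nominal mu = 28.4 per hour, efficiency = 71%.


Effective rate = mu * efficiency = 28.4 * 0.71 = 20.16 per hour

20.16 per hour


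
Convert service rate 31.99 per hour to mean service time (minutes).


Mean service time = 60/mu = 60/31.99 = 1.88 minutes

1.88 minutes


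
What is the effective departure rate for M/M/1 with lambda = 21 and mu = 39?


For a stable queue (lambda < mu), throughput = lambda = 21 per hour

21 per hour


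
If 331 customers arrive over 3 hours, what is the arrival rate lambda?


lambda = total arrivals / time = 331 / 3 = 110.33 per hour

110.33 per hour


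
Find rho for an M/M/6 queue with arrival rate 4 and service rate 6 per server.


rho = lambda/(c*mu) = 4/(6*6) = 0.1111

0.1111


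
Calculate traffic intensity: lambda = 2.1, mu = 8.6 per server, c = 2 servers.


rho = lambda / (c * mu) = 2.1 / (2 * 8.6) = 0.1221

0.1221


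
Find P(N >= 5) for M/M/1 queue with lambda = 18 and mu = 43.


P(N >= 5) = rho^5 = (18/43)^5 = 0.0129

0.0129


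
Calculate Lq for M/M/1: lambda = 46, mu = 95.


rho = 46/95; Lq = rho^2/(1-rho) = 0.45

0.45


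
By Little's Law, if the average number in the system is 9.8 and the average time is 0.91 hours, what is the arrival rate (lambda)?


lambda = L / W = 9.8 / 0.91 = 10.77 per hour

10.77 per hour


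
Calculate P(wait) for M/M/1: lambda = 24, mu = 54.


P(wait) = rho = lambda/mu = 24/54 = 0.4444

0.4444


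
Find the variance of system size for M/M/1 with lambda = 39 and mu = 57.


rho = 39/57; Var(N) = rho/(1-rho)^2 = 6.86

6.86


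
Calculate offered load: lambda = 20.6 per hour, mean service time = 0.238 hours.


Offered load a = lambda * E[S] = 20.6 * 0.238 = 4.9 Erlangs

4.9 Erlangs


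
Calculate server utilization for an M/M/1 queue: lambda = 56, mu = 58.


rho = lambda/mu = 56/58 = 0.9655

0.9655


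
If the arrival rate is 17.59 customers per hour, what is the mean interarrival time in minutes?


Mean interarrival time = 60/lambda = 60/17.59 = 3.41 minutes

3.41 minutes


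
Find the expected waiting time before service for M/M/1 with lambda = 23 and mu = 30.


rho = 23/30; Wq = rho/(mu - lambda) = 0.1095 hours

0.1095 hours


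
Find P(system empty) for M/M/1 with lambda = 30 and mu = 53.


P0 = 1 - rho = 1 - 30/53 = 0.434

0.434


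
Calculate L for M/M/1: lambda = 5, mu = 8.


rho = 5/8; L = rho/(1-rho) = 1.67

1.67


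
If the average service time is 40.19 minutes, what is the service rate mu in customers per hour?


mu = 60 / avg_service_time = 60 / 40.19 = 1.49 per hour

1.49 per hour


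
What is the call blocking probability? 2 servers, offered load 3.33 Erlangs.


B(N,A) = (A^N/N!) / sum(A^k/k!, k=0..N) with N=2, A=3.33 = 0.5615

0.5615


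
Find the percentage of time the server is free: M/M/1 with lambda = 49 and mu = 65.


Idle fraction = (1 - rho) * 100 = (1 - 49/65) * 100 = 24.6%

24.6%


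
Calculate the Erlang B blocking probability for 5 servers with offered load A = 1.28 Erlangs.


B(N,A) = (A^N/N!) / sum(A^k/k!, k=0..N) with N=5, A=1.28 = 0.008

0.008


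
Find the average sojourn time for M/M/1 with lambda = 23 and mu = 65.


W = 1/(mu - lambda) = 1/(65 - 23) = 0.0238 hours

0.0238 hours


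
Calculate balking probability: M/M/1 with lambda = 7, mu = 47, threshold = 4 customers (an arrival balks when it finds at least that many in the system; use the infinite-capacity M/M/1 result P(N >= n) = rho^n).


P(N >= 4) = rho^4 = (7/47)^4 = 0.0005

0.0005


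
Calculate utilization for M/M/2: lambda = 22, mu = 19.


rho = lambda/(c*mu) = 22/(2*19) = 0.5789

0.5789


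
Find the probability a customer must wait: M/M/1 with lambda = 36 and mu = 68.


P(wait) = rho = lambda/mu = 36/68 = 0.5294

0.5294


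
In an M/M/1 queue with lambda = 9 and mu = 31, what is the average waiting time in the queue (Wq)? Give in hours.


rho = 9/31; Wq = rho/(mu - lambda) = 0.0132 hours

0.0132 hours


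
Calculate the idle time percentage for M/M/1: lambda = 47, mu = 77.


Idle fraction = (1 - rho) * 100 = (1 - 47/77) * 100 = 39.0%

39.0%


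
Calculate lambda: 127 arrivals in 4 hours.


lambda = total arrivals / time = 127 / 4 = 31.75 per hour

31.75 per hour


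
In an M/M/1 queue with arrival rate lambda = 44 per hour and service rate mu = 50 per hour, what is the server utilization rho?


rho = lambda/mu = 44/50 = 0.88

0.88


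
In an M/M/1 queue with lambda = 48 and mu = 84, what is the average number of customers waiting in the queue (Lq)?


rho = 48/84; Lq = rho^2/(1-rho) = 0.76

0.76


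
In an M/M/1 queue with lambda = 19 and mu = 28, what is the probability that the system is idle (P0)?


P0 = 1 - rho = 1 - 19/28 = 0.3214

0.3214


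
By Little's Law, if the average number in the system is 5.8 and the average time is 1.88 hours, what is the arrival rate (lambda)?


lambda = L / W = 5.8 / 1.88 = 3.09 per hour

3.09 per hour


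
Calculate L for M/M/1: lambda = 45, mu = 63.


rho = 45/63; L = rho/(1-rho) = 2.5

2.5


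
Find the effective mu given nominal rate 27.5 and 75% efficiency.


Effective rate = mu * efficiency = 27.5 * 0.75 = 20.63 per hour

20.63 per hour


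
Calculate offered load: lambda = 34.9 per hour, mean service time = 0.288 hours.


Offered load a = lambda * E[S] = 34.9 * 0.288 = 10.05 Erlangs

10.05 Erlangs


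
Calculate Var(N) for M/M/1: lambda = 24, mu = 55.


rho = 24/55; Var(N) = rho/(1-rho)^2 = 1.37

1.37


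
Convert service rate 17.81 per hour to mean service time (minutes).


Mean service time = 60/mu = 60/17.81 = 3.37 minutes

3.37 minutes


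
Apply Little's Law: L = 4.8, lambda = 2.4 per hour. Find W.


W = L / lambda = 4.8 / 2.4 = 2.0 hours

2.0 hours


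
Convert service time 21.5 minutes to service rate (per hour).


mu = 60 / avg_service_time = 60 / 21.5 = 2.79 per hour

2.79 per hour


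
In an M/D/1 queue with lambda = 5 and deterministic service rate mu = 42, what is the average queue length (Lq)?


M/D/1: Lq = rho^2 / (2*(1-rho)) where rho = 5/42; Lq = 0.01

0.01


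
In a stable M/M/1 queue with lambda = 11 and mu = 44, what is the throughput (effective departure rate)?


For a stable queue (lambda < mu), throughput = lambda = 11 per hour

11 per hour


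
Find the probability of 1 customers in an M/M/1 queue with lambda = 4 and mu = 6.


rho = 4/6; P(n) = (1-rho)*rho^n = (1-4/6)*(4/6)^1 = 0.2222

0.2222


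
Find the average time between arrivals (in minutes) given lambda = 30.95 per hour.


Mean interarrival time = 60/lambda = 60/30.95 = 1.94 minutes

1.94 minutes


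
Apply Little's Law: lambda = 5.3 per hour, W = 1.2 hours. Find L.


L = lambda * W = 5.3 * 1.2 = 6.36

6.36


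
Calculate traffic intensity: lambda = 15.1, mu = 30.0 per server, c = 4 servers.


rho = lambda / (c * mu) = 15.1 / (4 * 30.0) = 0.1258

0.1258


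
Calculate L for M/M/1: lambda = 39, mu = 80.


rho = 39/80; L = rho/(1-rho) = 0.95

0.95


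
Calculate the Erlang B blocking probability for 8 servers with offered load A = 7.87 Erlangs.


B(N,A) = (A^N/N!) / sum(A^k/k!, k=0..N) with N=8, A=7.87 = 0.2283

0.2283


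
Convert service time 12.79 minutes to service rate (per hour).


mu = 60 / avg_service_time = 60 / 12.79 = 4.69 per hour

4.69 per hour


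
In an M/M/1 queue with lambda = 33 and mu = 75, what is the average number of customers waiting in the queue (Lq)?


rho = 33/75; Lq = rho^2/(1-rho) = 0.35

0.35


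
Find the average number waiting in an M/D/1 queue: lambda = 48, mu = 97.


M/D/1: Lq = rho^2 / (2*(1-rho)) where rho = 48/97; Lq = 0.24

0.24


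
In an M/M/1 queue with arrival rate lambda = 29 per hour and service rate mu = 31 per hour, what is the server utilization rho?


rho = lambda/mu = 29/31 = 0.9355

0.9355


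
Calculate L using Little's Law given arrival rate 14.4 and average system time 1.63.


L = lambda * W = 14.4 * 1.63 = 23.47

23.47


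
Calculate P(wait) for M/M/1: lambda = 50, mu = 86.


P(wait) = rho = lambda/mu = 50/86 = 0.5814

0.5814


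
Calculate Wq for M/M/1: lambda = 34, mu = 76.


rho = 34/76; Wq = rho/(mu - lambda) = 0.0107 hours

0.0107 hours


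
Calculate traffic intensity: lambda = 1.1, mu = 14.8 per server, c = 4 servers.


rho = lambda / (c * mu) = 1.1 / (4 * 14.8) = 0.0186

0.0186
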